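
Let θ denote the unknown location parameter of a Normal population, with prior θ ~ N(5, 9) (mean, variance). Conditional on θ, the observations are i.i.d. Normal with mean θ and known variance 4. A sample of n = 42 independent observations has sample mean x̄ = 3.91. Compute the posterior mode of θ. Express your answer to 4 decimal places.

n = 42, x̄ = 3.91.
For a Normal prior and Normal likelihood with known variance, the posterior is Normal; its mode equals its mean, the precision-weighted average.
Prior precision 1/σ₀² = 1/9; data precision n/σ² = 42/4 = 10.5.
θ̂ = ((1/9)·5 + 10.5·3.91) / (1/9 + 10.5) = (74899/1800)/(191/18) = 74899/19100 ≈ 3.9214.

θ̂_MAP = 3.9214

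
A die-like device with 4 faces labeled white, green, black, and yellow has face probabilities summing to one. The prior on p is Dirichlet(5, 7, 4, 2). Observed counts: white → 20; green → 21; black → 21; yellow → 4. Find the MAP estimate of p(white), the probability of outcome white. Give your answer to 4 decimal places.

MAP estimate of p(white) = 0.3000

The posterior is Dirichlet(αᵢ + nᵢ) = Dirichlet(25, 28, 25, 6).
For a Dirichlet(a₁,…,a_K) with all aᵢ > 1, the mode has j-th component (aⱼ − 1)/(Σaᵢ − K).
Here Σaᵢ = 84 and K = 4, so p(white) = (25 − 1)/(84 − 4) = 24/80 ≈ 0.3000.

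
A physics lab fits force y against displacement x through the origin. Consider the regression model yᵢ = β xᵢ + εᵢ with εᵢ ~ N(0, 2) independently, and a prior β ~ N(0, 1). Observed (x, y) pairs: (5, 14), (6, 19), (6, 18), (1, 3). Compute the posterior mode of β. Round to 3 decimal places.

log p(β | y) = −Σ(yᵢ − βxᵢ)²/(2·2) − β²/(2·1) + const.
Setting the derivative to zero: Σxᵢ(yᵢ − βxᵢ)/2 − β/1 = 0, so β = Σxᵢyᵢ / (Σxᵢ² + σ²/τ²).
Σxᵢyᵢ = 5·14 + 6·19 + 6·18 + 1·3 = 295; Σxᵢ² = 98; σ²/τ² = 2.
β̂_MAP = 295 / (98 + 2) = 295/100 ≈ 2.950.

β̂_MAP = 2.950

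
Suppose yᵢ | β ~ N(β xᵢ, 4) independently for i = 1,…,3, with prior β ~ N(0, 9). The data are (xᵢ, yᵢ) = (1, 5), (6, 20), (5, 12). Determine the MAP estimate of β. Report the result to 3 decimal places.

β̂_MAP = 2.963

log p(β | y) = −Σ(yᵢ − βxᵢ)²/(2·4) − β²/(2·9) + const.
Setting the derivative to zero: Σxᵢ(yᵢ − βxᵢ)/4 − β/9 = 0, so β = Σxᵢyᵢ / (Σxᵢ² + σ²/τ²).
Σxᵢyᵢ = 1·5 + 6·20 + 5·12 = 185; Σxᵢ² = 62; σ²/τ² = 4/9.
β̂_MAP = 185 / (62 + 4/9) = 185/(562/9) = 1665/562 ≈ 2.963.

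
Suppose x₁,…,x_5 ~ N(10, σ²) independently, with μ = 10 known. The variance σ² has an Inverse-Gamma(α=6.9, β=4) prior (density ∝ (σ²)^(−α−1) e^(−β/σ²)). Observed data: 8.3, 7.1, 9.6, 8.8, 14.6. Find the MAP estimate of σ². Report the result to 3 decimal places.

Sum of squared deviations about the known mean: SS = (8.3−10)² + (7.1−10)² + (9.6−10)² + (8.8−10)² + (14.6−10)² = 34.06.
The Normal likelihood contributes (σ²)^(−n/2) exp(−SS/(2σ²)), so the posterior is Inverse-Gamma(α + n/2, β + SS/2) = Inverse-Gamma(9.4, 21.03).
The mode of Inverse-Gamma(a, b) is b/(a+1) = 21.03/10.4 ≈ 2.022.

σ̂²_MAP = 2.022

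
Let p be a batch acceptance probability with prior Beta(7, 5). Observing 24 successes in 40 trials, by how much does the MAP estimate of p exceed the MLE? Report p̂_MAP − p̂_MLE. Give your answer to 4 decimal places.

MAP − MLE = 0.0000

Posterior is Beta(31, 21); MAP = (31−1)/(52−2) = 30/50 ≈ 0.60000.
MLE ignores the prior: p̂_MLE = k/n = 24/40 ≈ 0.60000.
Difference = 30/50 − 24/40 = 0 ≈ 0.0000.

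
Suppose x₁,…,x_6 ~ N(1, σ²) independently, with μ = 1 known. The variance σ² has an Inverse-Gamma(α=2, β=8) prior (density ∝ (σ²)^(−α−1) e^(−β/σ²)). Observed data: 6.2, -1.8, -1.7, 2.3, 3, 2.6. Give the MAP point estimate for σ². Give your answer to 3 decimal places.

Sum of squared deviations about the known mean: SS = (6.2−1)² + (-1.8−1)² + (-1.7−1)² + (2.3−1)² + (3−1)² + (2.6−1)² = 50.42.
The Normal likelihood contributes (σ²)^(−n/2) exp(−SS/(2σ²)), so the posterior is Inverse-Gamma(α + n/2, β + SS/2) = Inverse-Gamma(5, 33.21).
The mode of Inverse-Gamma(a, b) is b/(a+1) = 33.21/6 ≈ 5.535.

σ̂²_MAP = 5.535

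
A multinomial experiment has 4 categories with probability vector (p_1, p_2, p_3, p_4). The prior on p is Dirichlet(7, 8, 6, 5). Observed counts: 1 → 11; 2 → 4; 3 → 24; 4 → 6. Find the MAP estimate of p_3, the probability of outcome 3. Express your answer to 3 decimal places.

MAP estimate: 0.433

The posterior is Dirichlet(αᵢ + nᵢ) = Dirichlet(18, 12, 30, 11).
For a Dirichlet(a₁,…,a_K) with all aᵢ > 1, the mode has j-th component (aⱼ − 1)/(Σaᵢ − K).
Here Σaᵢ = 71 and K = 4, so p_3 = (30 − 1)/(71 − 4) = 29/67 ≈ 0.433.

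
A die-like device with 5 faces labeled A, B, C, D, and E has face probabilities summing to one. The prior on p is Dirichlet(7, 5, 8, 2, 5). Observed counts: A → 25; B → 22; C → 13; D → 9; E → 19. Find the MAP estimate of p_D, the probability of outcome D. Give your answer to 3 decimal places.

The posterior is Dirichlet(αᵢ + nᵢ) = Dirichlet(32, 27, 21, 11, 24).
For a Dirichlet(a₁,…,a_K) with all aᵢ > 1, the mode has j-th component (aⱼ − 1)/(Σaᵢ − K).
Here Σaᵢ = 115 and K = 5, so p_D = (11 − 1)/(115 − 5) = 10/110 ≈ 0.091.

MAP estimate of p_D = 0.091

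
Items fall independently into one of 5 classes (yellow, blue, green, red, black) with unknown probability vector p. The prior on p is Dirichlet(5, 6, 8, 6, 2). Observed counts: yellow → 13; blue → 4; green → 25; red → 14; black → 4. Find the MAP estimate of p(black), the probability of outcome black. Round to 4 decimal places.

MAP estimate of p(black) = 0.0610

The posterior is Dirichlet(αᵢ + nᵢ) = Dirichlet(18, 10, 33, 20, 6).
For a Dirichlet(a₁,…,a_K) with all aᵢ > 1, the mode has j-th component (aⱼ − 1)/(Σaᵢ − K).
Here Σaᵢ = 87 and K = 5, so p(black) = (6 − 1)/(87 − 5) = 5/82 ≈ 0.0610.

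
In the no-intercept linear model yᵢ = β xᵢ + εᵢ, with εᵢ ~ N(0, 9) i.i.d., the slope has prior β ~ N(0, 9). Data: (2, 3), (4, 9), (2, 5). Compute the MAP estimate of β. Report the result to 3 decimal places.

β̂_MAP = 2.080

log p(β | y) = −Σ(yᵢ − βxᵢ)²/(2·9) − β²/(2·9) + const.
Setting the derivative to zero: Σxᵢ(yᵢ − βxᵢ)/9 − β/9 = 0, so β = Σxᵢyᵢ / (Σxᵢ² + σ²/τ²).
Σxᵢyᵢ = 2·3 + 4·9 + 2·5 = 52; Σxᵢ² = 24; σ²/τ² = 1.
β̂_MAP = 52 / (24 + 1) = 52/25 ≈ 2.080.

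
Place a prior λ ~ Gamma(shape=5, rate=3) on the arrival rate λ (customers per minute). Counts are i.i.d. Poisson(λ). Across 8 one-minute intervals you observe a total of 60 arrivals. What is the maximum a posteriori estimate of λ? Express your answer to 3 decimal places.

Σxᵢ = 60, n = 8.
Posterior ∝ λ^4e^(−3λ) · λ^60e^(−8λ) = λ^64e^(−11λ), i.e. Gamma(shape=65, rate=11).
The mode of a Gamma(a, b) with a ≥ 1 (shape–rate) is (a−1)/b = 64/11 ≈ 5.818.

λ̂_MAP = 5.818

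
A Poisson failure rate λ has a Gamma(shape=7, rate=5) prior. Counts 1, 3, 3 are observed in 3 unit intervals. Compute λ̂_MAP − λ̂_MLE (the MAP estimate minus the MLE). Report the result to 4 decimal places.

Σxᵢ = 7. Posterior is Gamma(14, 8); MAP = (14−1)/8 = 13/8 ≈ 1.62500.
MLE = x̄ = 7/3 ≈ 2.33333.
Difference = 13/8 − 7/3 = -17/24 ≈ -0.7083.

MAP − MLE = -0.7083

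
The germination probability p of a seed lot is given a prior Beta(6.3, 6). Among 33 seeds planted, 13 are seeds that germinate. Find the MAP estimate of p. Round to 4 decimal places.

p̂_MAP = 0.4226

Prior: Beta(6.3, 6).
Data: 13 successes in 33 trials. The binomial likelihood contributes p^13(1−p)^20, so the posterior is Beta(6.3+13, 6+20) = Beta(19.3, 26).
For Beta(a, b) with a, b > 1 the mode is (a−1)/(a+b−2) = 18.3/43.3 ≈ 0.4226.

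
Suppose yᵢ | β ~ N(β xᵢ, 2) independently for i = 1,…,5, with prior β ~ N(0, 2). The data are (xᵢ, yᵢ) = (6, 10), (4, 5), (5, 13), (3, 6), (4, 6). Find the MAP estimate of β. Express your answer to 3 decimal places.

β̂_MAP = 1.816

log p(β | y) = −Σ(yᵢ − βxᵢ)²/(2·2) − β²/(2·2) + const.
Setting the derivative to zero: Σxᵢ(yᵢ − βxᵢ)/2 − β/2 = 0, so β = Σxᵢyᵢ / (Σxᵢ² + σ²/τ²).
Σxᵢyᵢ = 6·10 + 4·5 + 5·13 + 3·6 + 4·6 = 187; Σxᵢ² = 102; σ²/τ² = 1.
β̂_MAP = 187 / (102 + 1) = 187/103 ≈ 1.816.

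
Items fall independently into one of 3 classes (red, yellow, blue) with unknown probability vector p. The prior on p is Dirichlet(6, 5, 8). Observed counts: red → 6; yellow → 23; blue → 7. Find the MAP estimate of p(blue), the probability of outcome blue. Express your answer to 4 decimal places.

MAP estimate of p(blue) = 0.2692

The posterior is Dirichlet(αᵢ + nᵢ) = Dirichlet(12, 28, 15).
For a Dirichlet(a₁,…,a_K) with all aᵢ > 1, the mode has j-th component (aⱼ − 1)/(Σaᵢ − K).
Here Σaᵢ = 55 and K = 3, so p(blue) = (15 − 1)/(55 − 3) = 14/52 ≈ 0.2692.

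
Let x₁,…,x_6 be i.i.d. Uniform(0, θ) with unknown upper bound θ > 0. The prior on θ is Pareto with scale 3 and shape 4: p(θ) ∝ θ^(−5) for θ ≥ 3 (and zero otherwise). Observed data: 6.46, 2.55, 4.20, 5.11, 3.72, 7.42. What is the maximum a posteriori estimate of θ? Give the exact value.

The Uniform(0, θ) likelihood is θ^(−n) for θ ≥ max(xᵢ), zero otherwise. Here max(xᵢ) = 7.42.
Posterior ∝ θ^(−5) · θ^(−6) = θ^(−11) on θ ≥ max(3, 7.42) = 7.42.
This density is strictly decreasing in θ, so the posterior mode lies at the lower boundary of the support.

θ̂_MAP = 7.42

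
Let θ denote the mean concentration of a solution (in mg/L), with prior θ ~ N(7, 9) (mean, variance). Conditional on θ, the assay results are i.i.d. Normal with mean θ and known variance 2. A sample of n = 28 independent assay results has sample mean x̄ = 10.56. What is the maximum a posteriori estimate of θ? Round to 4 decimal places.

θ̂_MAP = 10.5320

n = 28, x̄ = 10.56.
For a Normal prior and Normal likelihood with known variance, the posterior is Normal; its mode equals its mean, the precision-weighted average.
Prior precision 1/σ₀² = 1/9; data precision n/σ² = 28/2 = 14.
θ̂ = ((1/9)·7 + 14·10.56) / (1/9 + 14) = (33439/225)/(127/9) = 33439/3175 ≈ 10.5320.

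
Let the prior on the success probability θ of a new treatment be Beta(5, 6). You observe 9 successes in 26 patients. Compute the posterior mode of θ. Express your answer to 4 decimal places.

Prior: Beta(5, 6).
Data: 9 successes in 26 trials. The binomial likelihood contributes θ^9(1−θ)^17, so the posterior is Beta(5+9, 6+17) = Beta(14, 23).
For Beta(a, b) with a, b > 1 the mode is (a−1)/(a+b−2) = 13/35 ≈ 0.3714.

θ̂_MAP = 0.3714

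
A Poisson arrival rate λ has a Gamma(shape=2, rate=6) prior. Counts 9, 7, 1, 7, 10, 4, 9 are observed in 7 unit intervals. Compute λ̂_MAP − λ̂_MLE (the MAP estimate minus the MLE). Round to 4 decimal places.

Σxᵢ = 47. Posterior is Gamma(49, 13); MAP = (49−1)/13 = 48/13 ≈ 3.69231.
MLE = x̄ = 47/7 ≈ 6.71429.
Difference = 48/13 − 47/7 = -275/91 ≈ -3.0220.

MAP − MLE = -3.0220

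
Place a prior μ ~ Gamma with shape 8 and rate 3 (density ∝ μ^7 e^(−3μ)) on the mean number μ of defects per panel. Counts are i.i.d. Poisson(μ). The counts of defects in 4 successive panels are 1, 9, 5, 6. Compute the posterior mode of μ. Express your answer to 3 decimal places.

μ̂_MAP = 4.000

Σxᵢ = 1+9+5+6 = 21, with n = 4.
Posterior ∝ μ^7e^(−3μ) · μ^21e^(−4μ) = μ^28e^(−7μ), i.e. Gamma(shape=29, rate=7).
The mode of a Gamma(a, b) with a ≥ 1 (shape–rate) is (a−1)/b = 28/7 ≈ 4.000.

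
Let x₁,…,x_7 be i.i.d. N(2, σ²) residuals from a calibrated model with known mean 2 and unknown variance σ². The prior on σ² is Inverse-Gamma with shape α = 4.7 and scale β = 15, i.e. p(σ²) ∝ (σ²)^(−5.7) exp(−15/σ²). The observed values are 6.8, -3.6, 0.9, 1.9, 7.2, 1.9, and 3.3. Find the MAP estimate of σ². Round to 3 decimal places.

σ̂²_MAP = 6.215

Sum of squared deviations about the known mean: SS = (6.8−2)² + (-3.6−2)² + (0.9−2)² + (1.9−2)² + (7.2−2)² + (1.9−2)² + (3.3−2)² = 84.36.
The Normal likelihood contributes (σ²)^(−n/2) exp(−SS/(2σ²)), so the posterior is Inverse-Gamma(α + n/2, β + SS/2) = Inverse-Gamma(8.2, 57.18).
The mode of Inverse-Gamma(a, b) is b/(a+1) = 57.18/9.2 ≈ 6.215.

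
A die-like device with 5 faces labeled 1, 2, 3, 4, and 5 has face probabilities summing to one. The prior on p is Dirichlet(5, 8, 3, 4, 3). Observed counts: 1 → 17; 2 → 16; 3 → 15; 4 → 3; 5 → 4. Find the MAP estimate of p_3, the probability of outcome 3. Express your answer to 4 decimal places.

MAP estimate: 0.2329

The posterior is Dirichlet(αᵢ + nᵢ) = Dirichlet(22, 24, 18, 7, 7).
For a Dirichlet(a₁,…,a_K) with all aᵢ > 1, the mode has j-th component (aⱼ − 1)/(Σaᵢ − K).
Here Σaᵢ = 78 and K = 5, so p_3 = (18 − 1)/(78 − 5) = 17/73 ≈ 0.2329.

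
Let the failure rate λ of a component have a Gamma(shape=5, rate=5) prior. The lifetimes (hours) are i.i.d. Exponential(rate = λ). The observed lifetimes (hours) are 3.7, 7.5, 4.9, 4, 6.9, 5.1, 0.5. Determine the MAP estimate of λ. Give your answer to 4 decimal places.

The Exponential(rate=λ) likelihood is ∝ λ^n e^(−λΣtᵢ). Here n = 7 and Σtᵢ = 3.7 + 7.5 + 4.9 + 4 + 6.9 + 5.1 + 0.5 = 32.6.
Posterior ∝ λ^4e^(−5λ) · λ^7e^(−32.6λ) = λ^11e^(−37.6λ), i.e. Gamma(12, 37.6).
Mode = (a−1)/b = 11/37.6 ≈ 0.2926.

λ̂_MAP = 0.2926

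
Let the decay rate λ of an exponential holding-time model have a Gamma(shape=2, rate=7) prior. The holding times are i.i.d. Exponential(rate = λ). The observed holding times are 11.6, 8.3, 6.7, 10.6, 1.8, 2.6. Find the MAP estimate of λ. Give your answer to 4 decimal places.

The Exponential(rate=λ) likelihood is ∝ λ^n e^(−λΣtᵢ). Here n = 6 and Σtᵢ = 11.6 + 8.3 + 6.7 + 10.6 + 1.8 + 2.6 = 41.6.
Posterior ∝ λe^(−7λ) · λ^6e^(−41.6λ) = λ^7e^(−48.6λ), i.e. Gamma(8, 48.6).
Mode = (a−1)/b = 7/48.6 ≈ 0.1440.

λ̂_MAP = 0.1440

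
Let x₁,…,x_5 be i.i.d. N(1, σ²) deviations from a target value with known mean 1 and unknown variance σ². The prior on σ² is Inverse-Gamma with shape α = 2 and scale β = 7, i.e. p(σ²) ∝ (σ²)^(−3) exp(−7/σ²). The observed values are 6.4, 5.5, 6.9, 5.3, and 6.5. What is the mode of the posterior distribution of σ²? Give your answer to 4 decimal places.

Sum of squared deviations about the known mean: SS = (6.4−1)² + (5.5−1)² + (6.9−1)² + (5.3−1)² + (6.5−1)² = 132.96.
The Normal likelihood contributes (σ²)^(−n/2) exp(−SS/(2σ²)), so the posterior is Inverse-Gamma(α + n/2, β + SS/2) = Inverse-Gamma(4.5, 73.48).
The mode of Inverse-Gamma(a, b) is b/(a+1) = 73.48/5.5 ≈ 13.3600.

σ̂²_MAP = 13.3600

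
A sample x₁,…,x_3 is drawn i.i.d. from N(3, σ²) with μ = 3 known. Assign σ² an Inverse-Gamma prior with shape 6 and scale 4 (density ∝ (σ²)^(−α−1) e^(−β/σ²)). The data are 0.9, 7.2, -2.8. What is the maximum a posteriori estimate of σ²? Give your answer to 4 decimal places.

σ̂²_MAP = 3.7465

Sum of squared deviations about the known mean: SS = (0.9−3)² + (7.2−3)² + (-2.8−3)² = 55.69.
The Normal likelihood contributes (σ²)^(−n/2) exp(−SS/(2σ²)), so the posterior is Inverse-Gamma(α + n/2, β + SS/2) = Inverse-Gamma(7.5, 31.845).
The mode of Inverse-Gamma(a, b) is b/(a+1) = 31.845/8.5 ≈ 3.7465.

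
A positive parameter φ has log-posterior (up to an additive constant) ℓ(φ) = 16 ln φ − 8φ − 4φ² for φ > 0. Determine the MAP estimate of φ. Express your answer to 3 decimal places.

φ̂_MAP = 1.000

ℓ'(φ) = 16/φ − 8 − 8φ. Setting this to zero and multiplying by φ: 8φ² + 8φ − 16 = 0.
φ = (−8 + √(8² + 4·8·16)) / (2·8) = (−8 + √576) / 16 = (−8 + 24)/16 = 1.
ℓ''(φ) = −16/φ² − 8 < 0, confirming a maximum.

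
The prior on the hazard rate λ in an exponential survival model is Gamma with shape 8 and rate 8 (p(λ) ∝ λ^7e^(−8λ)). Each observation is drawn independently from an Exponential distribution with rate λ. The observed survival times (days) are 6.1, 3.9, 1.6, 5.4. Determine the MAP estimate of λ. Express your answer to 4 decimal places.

λ̂_MAP = 0.4400

The Exponential(rate=λ) likelihood is ∝ λ^n e^(−λΣtᵢ). Here n = 4 and Σtᵢ = 6.1 + 3.9 + 1.6 + 5.4 = 17.
Posterior ∝ λ^7e^(−8λ) · λ^4e^(−17λ) = λ^11e^(−25λ), i.e. Gamma(12, 25).
Mode = (a−1)/b = 11/25 ≈ 0.4400.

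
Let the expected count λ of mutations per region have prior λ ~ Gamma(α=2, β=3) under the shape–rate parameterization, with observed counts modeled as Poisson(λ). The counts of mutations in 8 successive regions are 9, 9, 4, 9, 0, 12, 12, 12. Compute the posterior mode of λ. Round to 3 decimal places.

Σxᵢ = 9+9+4+9+0+12+12+12 = 67, with n = 8.
Posterior ∝ λe^(−3λ) · λ^67e^(−8λ) = λ^68e^(−11λ), i.e. Gamma(shape=69, rate=11).
The mode of a Gamma(a, b) with a ≥ 1 (shape–rate) is (a−1)/b = 68/11 ≈ 6.182.

λ̂_MAP = 6.182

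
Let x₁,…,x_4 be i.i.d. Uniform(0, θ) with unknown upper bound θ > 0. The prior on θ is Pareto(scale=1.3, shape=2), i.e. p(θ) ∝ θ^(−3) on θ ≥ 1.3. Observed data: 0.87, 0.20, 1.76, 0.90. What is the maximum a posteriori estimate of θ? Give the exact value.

θ̂_MAP = 1.76

The Uniform(0, θ) likelihood is θ^(−n) for θ ≥ max(xᵢ), zero otherwise. Here max(xᵢ) = 1.76.
Posterior ∝ θ^(−3) · θ^(−4) = θ^(−7) on θ ≥ max(1.3, 1.76) = 1.76.
This density is strictly decreasing in θ, so the posterior mode lies at the lower boundary of the support.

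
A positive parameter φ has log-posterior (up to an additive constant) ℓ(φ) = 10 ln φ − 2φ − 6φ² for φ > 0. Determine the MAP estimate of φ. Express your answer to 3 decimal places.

φ̂_MAP = 0.833

ℓ'(φ) = 10/φ − 2 − 12φ. Setting this to zero and multiplying by φ: 12φ² + 2φ − 10 = 0.
φ = (−2 + √(2² + 4·12·10)) / (2·12) = (−2 + √484) / 24 = (−2 + 22)/24 = 5/6.
ℓ''(φ) = −10/φ² − 12 < 0, confirming a maximum.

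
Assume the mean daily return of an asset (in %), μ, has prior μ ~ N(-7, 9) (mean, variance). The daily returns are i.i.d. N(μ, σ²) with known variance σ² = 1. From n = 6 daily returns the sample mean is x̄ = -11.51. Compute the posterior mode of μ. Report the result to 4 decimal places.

n = 6, x̄ = -11.51.
For a Normal prior and Normal likelihood with known variance, the posterior is Normal; its mode equals its mean, the precision-weighted average.
Prior precision 1/σ₀² = 1/9; data precision n/σ² = 6/1 = 6.
μ̂ = ((1/9)·(-7) + 6·(-11.51)) / (1/9 + 6) = (-31427/450)/(55/9) = -11.4280.

μ̂_MAP = -11.4280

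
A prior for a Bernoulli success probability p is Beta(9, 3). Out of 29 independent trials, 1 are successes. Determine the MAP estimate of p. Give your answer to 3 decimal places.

Prior: Beta(9, 3).
Data: 1 success in 29 trials. The binomial likelihood contributes p(1−p)^28, so the posterior is Beta(9+1, 3+28) = Beta(10, 31).
For Beta(a, b) with a, b > 1 the mode is (a−1)/(a+b−2) = 9/39 ≈ 0.231.

p̂_MAP = 0.231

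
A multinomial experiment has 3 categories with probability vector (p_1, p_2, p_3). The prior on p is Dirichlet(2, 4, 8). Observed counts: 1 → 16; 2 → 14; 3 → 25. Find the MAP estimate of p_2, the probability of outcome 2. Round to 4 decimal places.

The posterior is Dirichlet(αᵢ + nᵢ) = Dirichlet(18, 18, 33).
For a Dirichlet(a₁,…,a_K) with all aᵢ > 1, the mode has j-th component (aⱼ − 1)/(Σaᵢ − K).
Here Σaᵢ = 69 and K = 3, so p_2 = (18 − 1)/(69 − 3) = 17/66 ≈ 0.2576.

MAP estimate: 0.2576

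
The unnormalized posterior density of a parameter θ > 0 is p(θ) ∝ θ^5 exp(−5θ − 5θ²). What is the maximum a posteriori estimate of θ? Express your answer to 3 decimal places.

θ̂_MAP = 0.500

ℓ'(θ) = 5/θ − 5 − 10θ. Setting this to zero and multiplying by θ: 10θ² + 5θ − 5 = 0.
θ = (−5 + √(5² + 4·10·5)) / (2·10) = (−5 + √225) / 20 = (−5 + 15)/20 = 1/2.
ℓ''(θ) = −5/θ² − 10 < 0, confirming a maximum.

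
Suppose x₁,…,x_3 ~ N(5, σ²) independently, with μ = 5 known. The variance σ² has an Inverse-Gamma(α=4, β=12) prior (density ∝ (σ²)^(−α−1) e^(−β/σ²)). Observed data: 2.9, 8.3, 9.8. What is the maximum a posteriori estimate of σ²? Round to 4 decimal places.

Sum of squared deviations about the known mean: SS = (2.9−5)² + (8.3−5)² + (9.8−5)² = 38.34.
The Normal likelihood contributes (σ²)^(−n/2) exp(−SS/(2σ²)), so the posterior is Inverse-Gamma(α + n/2, β + SS/2) = Inverse-Gamma(5.5, 31.17).
The mode of Inverse-Gamma(a, b) is b/(a+1) = 31.17/6.5 ≈ 4.7954.

σ̂²_MAP = 4.7954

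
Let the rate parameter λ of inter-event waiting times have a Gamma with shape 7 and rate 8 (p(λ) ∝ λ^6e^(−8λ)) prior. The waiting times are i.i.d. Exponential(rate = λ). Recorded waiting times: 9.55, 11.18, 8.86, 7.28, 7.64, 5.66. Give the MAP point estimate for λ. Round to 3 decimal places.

The Exponential(rate=λ) likelihood is ∝ λ^n e^(−λΣtᵢ). Here n = 6 and Σtᵢ = 9.55 + 11.18 + 8.86 + 7.28 + 7.64 + 5.66 = 50.17.
Posterior ∝ λ^6e^(−8λ) · λ^6e^(−50.17λ) = λ^12e^(−58.17λ), i.e. Gamma(13, 58.17).
Mode = (a−1)/b = 12/58.17 ≈ 0.206.

λ̂_MAP = 0.206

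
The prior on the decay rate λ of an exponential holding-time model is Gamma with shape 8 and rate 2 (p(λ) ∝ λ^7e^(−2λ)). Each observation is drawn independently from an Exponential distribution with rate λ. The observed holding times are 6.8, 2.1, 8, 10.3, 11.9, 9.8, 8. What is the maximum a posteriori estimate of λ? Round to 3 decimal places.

λ̂_MAP = 0.238

The Exponential(rate=λ) likelihood is ∝ λ^n e^(−λΣtᵢ). Here n = 7 and Σtᵢ = 6.8 + 2.1 + 8 + 10.3 + 11.9 + 9.8 + 8 = 56.9.
Posterior ∝ λ^7e^(−2λ) · λ^7e^(−56.9λ) = λ^14e^(−58.9λ), i.e. Gamma(15, 58.9).
Mode = (a−1)/b = 14/58.9 ≈ 0.238.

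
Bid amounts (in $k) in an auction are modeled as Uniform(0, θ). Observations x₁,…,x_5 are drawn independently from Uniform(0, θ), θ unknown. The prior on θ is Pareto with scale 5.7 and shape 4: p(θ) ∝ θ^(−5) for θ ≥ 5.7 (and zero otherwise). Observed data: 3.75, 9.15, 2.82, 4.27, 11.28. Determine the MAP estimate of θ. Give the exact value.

θ̂_MAP = 11.28

The Uniform(0, θ) likelihood is θ^(−n) for θ ≥ max(xᵢ), zero otherwise. Here max(xᵢ) = 11.28.
Posterior ∝ θ^(−5) · θ^(−5) = θ^(−10) on θ ≥ max(5.7, 11.28) = 11.28.
This density is strictly decreasing in θ, so the posterior mode lies at the lower boundary of the support.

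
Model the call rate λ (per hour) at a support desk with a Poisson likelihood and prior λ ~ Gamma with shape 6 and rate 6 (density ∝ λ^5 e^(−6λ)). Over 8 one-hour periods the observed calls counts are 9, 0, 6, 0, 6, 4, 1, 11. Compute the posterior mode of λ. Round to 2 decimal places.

Σxᵢ = 9+0+6+0+6+4+1+11 = 37, with n = 8.
Posterior ∝ λ^5e^(−6λ) · λ^37e^(−8λ) = λ^42e^(−14λ), i.e. Gamma(shape=43, rate=14).
The mode of a Gamma(a, b) with a ≥ 1 (shape–rate) is (a−1)/b = 42/14 ≈ 3.00.

λ̂_MAP = 3.00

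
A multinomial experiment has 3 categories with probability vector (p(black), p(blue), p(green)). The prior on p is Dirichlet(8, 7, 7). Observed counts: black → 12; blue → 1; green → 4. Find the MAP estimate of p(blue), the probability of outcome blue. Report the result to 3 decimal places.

The posterior is Dirichlet(αᵢ + nᵢ) = Dirichlet(20, 8, 11).
For a Dirichlet(a₁,…,a_K) with all aᵢ > 1, the mode has j-th component (aⱼ − 1)/(Σaᵢ − K).
Here Σaᵢ = 39 and K = 3, so p(blue) = (8 − 1)/(39 − 3) = 7/36 ≈ 0.194.

MAP estimate of p(blue) = 0.194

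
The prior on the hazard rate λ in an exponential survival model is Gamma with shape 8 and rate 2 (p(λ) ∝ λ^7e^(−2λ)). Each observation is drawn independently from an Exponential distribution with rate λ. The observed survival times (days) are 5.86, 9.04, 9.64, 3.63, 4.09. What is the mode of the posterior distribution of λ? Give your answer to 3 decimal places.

λ̂_MAP = 0.350

The Exponential(rate=λ) likelihood is ∝ λ^n e^(−λΣtᵢ). Here n = 5 and Σtᵢ = 5.86 + 9.04 + 9.64 + 3.63 + 4.09 = 32.26.
Posterior ∝ λ^7e^(−2λ) · λ^5e^(−32.26λ) = λ^12e^(−34.26λ), i.e. Gamma(13, 34.26).
Mode = (a−1)/b = 12/34.26 ≈ 0.350.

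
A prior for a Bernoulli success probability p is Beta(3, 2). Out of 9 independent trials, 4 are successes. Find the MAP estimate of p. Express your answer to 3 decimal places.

Prior: Beta(3, 2).
Data: 4 successes in 9 trials. The binomial likelihood contributes p^4(1−p)^5, so the posterior is Beta(3+4, 2+5) = Beta(7, 7).
For Beta(a, b) with a, b > 1 the mode is (a−1)/(a+b−2) = 6/12 ≈ 0.500.

p̂_MAP = 0.500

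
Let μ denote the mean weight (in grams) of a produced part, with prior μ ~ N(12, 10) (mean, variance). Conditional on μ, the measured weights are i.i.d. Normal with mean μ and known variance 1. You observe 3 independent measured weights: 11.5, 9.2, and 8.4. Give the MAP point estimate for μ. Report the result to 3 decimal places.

μ̂_MAP = 9.774

n = 3; x̄ = (11.5 + 9.2 + 8.4)/3 = 29.1/3 = 9.7.
For a Normal prior and Normal likelihood with known variance, the posterior is Normal; its mode equals its mean, the precision-weighted average.
Prior precision 1/σ₀² = 1/10 = 0.1; data precision n/σ² = 3/1 = 3.
μ̂ = (0.1·12 + 3·9.7) / (0.1 + 3) = 30.3/3.1 = 303/31 ≈ 9.774.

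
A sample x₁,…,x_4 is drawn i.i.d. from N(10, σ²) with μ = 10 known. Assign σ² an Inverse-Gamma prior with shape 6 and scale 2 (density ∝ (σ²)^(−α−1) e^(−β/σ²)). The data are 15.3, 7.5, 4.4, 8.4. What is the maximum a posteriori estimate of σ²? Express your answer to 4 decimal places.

Sum of squared deviations about the known mean: SS = (15.3−10)² + (7.5−10)² + (4.4−10)² + (8.4−10)² = 68.26.
The Normal likelihood contributes (σ²)^(−n/2) exp(−SS/(2σ²)), so the posterior is Inverse-Gamma(α + n/2, β + SS/2) = Inverse-Gamma(8, 36.13).
The mode of Inverse-Gamma(a, b) is b/(a+1) = 36.13/9 ≈ 4.0144.

σ̂²_MAP = 4.0144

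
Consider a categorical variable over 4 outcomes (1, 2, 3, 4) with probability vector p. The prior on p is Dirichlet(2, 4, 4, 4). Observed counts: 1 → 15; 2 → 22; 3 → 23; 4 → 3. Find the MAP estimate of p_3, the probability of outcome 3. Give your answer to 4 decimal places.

The posterior is Dirichlet(αᵢ + nᵢ) = Dirichlet(17, 26, 27, 7).
For a Dirichlet(a₁,…,a_K) with all aᵢ > 1, the mode has j-th component (aⱼ − 1)/(Σaᵢ − K).
Here Σaᵢ = 77 and K = 4, so p_3 = (27 − 1)/(77 − 4) = 26/73 ≈ 0.3562.

MAP estimate: 0.3562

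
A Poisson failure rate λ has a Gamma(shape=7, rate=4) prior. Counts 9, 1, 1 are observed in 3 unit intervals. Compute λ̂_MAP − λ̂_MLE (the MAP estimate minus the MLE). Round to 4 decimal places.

Σxᵢ = 11. Posterior is Gamma(18, 7); MAP = (18−1)/7 = 17/7 ≈ 2.42857.
MLE = x̄ = 11/3 ≈ 3.66667.
Difference = 17/7 − 11/3 = -26/21 ≈ -1.2381.

MAP − MLE = -1.2381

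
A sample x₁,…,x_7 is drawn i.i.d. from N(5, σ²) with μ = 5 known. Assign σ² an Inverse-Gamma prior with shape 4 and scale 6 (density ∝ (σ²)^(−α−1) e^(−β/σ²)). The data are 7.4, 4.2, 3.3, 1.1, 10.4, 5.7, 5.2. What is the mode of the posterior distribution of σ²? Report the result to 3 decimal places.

σ̂²_MAP = 3.894

Sum of squared deviations about the known mean: SS = (7.4−5)² + (4.2−5)² + (3.3−5)² + (1.1−5)² + (10.4−5)² + (5.7−5)² + (5.2−5)² = 54.19.
The Normal likelihood contributes (σ²)^(−n/2) exp(−SS/(2σ²)), so the posterior is Inverse-Gamma(α + n/2, β + SS/2) = Inverse-Gamma(7.5, 33.095).
The mode of Inverse-Gamma(a, b) is b/(a+1) = 33.095/8.5 ≈ 3.894.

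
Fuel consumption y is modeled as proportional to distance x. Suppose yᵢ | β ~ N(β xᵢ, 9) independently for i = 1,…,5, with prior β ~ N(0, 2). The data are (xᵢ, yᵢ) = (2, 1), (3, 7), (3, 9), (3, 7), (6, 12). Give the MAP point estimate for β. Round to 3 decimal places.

log p(β | y) = −Σ(yᵢ − βxᵢ)²/(2·9) − β²/(2·2) + const.
Setting the derivative to zero: Σxᵢ(yᵢ − βxᵢ)/9 − β/2 = 0, so β = Σxᵢyᵢ / (Σxᵢ² + σ²/τ²).
Σxᵢyᵢ = 2·1 + 3·7 + 3·9 + 3·7 + 6·12 = 143; Σxᵢ² = 67; σ²/τ² = 4.5.
β̂_MAP = 143 / (67 + 4.5) = 143/71.5 ≈ 2.000.

β̂_MAP = 2.000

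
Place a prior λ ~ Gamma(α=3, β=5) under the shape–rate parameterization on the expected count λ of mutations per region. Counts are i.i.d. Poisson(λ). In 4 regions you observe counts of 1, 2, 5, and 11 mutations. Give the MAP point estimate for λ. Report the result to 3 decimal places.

λ̂_MAP = 2.333

Σxᵢ = 1+2+5+11 = 19, with n = 4.
Posterior ∝ λ^2e^(−5λ) · λ^19e^(−4λ) = λ^21e^(−9λ), i.e. Gamma(shape=22, rate=9).
The mode of a Gamma(a, b) with a ≥ 1 (shape–rate) is (a−1)/b = 21/9 ≈ 2.333.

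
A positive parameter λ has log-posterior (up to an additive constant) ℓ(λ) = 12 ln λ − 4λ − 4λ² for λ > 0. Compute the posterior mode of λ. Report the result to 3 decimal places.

λ̂_MAP = 1.000

ℓ'(λ) = 12/λ − 4 − 8λ. Setting this to zero and multiplying by λ: 8λ² + 4λ − 12 = 0.
λ = (−4 + √(4² + 4·8·12)) / (2·8) = (−4 + √400) / 16 = (−4 + 20)/16 = 1.
ℓ''(λ) = −12/λ² − 8 < 0, confirming a maximum.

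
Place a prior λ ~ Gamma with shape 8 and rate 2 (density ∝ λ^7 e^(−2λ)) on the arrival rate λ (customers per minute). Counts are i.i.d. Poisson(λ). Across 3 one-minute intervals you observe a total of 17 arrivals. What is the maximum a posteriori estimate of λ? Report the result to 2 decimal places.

λ̂_MAP = 4.80

Σxᵢ = 17, n = 3.
Posterior ∝ λ^7e^(−2λ) · λ^17e^(−3λ) = λ^24e^(−5λ), i.e. Gamma(shape=25, rate=5).
The mode of a Gamma(a, b) with a ≥ 1 (shape–rate) is (a−1)/b = 24/5 ≈ 4.80.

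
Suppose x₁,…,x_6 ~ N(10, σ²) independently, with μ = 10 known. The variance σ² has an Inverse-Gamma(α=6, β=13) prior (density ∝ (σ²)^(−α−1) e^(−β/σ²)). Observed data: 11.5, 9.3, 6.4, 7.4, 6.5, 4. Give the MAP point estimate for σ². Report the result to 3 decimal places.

Sum of squared deviations about the known mean: SS = (11.5−10)² + (9.3−10)² + (6.4−10)² + (7.4−10)² + (6.5−10)² + (4−10)² = 70.71.
The Normal likelihood contributes (σ²)^(−n/2) exp(−SS/(2σ²)), so the posterior is Inverse-Gamma(α + n/2, β + SS/2) = Inverse-Gamma(9, 48.355).
The mode of Inverse-Gamma(a, b) is b/(a+1) = 48.355/10 ≈ 4.836.

σ̂²_MAP = 4.836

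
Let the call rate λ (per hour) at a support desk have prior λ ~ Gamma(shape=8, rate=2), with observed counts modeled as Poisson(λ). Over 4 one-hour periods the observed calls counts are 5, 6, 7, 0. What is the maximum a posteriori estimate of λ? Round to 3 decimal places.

Σxᵢ = 5+6+7+0 = 18, with n = 4.
Posterior ∝ λ^7e^(−2λ) · λ^18e^(−4λ) = λ^25e^(−6λ), i.e. Gamma(shape=26, rate=6).
The mode of a Gamma(a, b) with a ≥ 1 (shape–rate) is (a−1)/b = 25/6 ≈ 4.167.

λ̂_MAP = 4.167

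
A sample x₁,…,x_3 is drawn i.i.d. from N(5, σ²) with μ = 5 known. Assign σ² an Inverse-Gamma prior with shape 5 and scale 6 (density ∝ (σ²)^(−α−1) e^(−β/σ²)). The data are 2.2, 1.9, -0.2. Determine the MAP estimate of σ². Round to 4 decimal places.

Sum of squared deviations about the known mean: SS = (2.2−5)² + (1.9−5)² + (-0.2−5)² = 44.49.
The Normal likelihood contributes (σ²)^(−n/2) exp(−SS/(2σ²)), so the posterior is Inverse-Gamma(α + n/2, β + SS/2) = Inverse-Gamma(6.5, 28.245).
The mode of Inverse-Gamma(a, b) is b/(a+1) = 28.245/7.5 ≈ 3.7660.

σ̂²_MAP = 3.7660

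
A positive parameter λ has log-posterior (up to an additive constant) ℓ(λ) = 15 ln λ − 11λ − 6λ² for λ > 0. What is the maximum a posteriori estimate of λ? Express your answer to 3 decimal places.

λ̂_MAP = 0.750

ℓ'(λ) = 15/λ − 11 − 12λ. Setting this to zero and multiplying by λ: 12λ² + 11λ − 15 = 0.
λ = (−11 + √(11² + 4·12·15)) / (2·12) = (−11 + √841) / 24 = (−11 + 29)/24 = 3/4.
ℓ''(λ) = −15/λ² − 12 < 0, confirming a maximum.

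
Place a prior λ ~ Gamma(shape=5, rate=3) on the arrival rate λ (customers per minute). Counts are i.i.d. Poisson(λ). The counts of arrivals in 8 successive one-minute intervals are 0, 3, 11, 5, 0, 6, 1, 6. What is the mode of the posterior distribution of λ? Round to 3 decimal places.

λ̂_MAP = 3.273

Σxᵢ = 0+3+11+5+0+6+1+6 = 32, with n = 8.
Posterior ∝ λ^4e^(−3λ) · λ^32e^(−8λ) = λ^36e^(−11λ), i.e. Gamma(shape=37, rate=11).
The mode of a Gamma(a, b) with a ≥ 1 (shape–rate) is (a−1)/b = 36/11 ≈ 3.273.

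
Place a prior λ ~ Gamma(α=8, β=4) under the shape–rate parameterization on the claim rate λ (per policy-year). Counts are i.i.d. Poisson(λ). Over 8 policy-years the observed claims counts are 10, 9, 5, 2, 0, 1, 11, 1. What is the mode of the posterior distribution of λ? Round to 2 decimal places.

λ̂_MAP = 3.83

Σxᵢ = 10+9+5+2+0+1+11+1 = 39, with n = 8.
Posterior ∝ λ^7e^(−4λ) · λ^39e^(−8λ) = λ^46e^(−12λ), i.e. Gamma(shape=47, rate=12).
The mode of a Gamma(a, b) with a ≥ 1 (shape–rate) is (a−1)/b = 46/12 ≈ 3.83.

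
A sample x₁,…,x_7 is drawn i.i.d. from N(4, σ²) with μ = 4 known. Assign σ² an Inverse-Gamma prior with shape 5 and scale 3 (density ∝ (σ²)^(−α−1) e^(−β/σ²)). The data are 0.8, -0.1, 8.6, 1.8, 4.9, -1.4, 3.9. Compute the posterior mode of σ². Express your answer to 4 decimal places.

Sum of squared deviations about the known mean: SS = (0.8−4)² + (-0.1−4)² + (8.6−4)² + (1.8−4)² + (4.9−4)² + (-1.4−4)² + (3.9−4)² = 83.03.
The Normal likelihood contributes (σ²)^(−n/2) exp(−SS/(2σ²)), so the posterior is Inverse-Gamma(α + n/2, β + SS/2) = Inverse-Gamma(8.5, 44.515).
The mode of Inverse-Gamma(a, b) is b/(a+1) = 44.515/9.5 ≈ 4.6858.

σ̂²_MAP = 4.6858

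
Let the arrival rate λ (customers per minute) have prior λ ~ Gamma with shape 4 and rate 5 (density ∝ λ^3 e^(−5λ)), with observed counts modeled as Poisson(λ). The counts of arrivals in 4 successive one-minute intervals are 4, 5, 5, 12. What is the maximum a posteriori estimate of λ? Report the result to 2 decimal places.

Σxᵢ = 4+5+5+12 = 26, with n = 4.
Posterior ∝ λ^3e^(−5λ) · λ^26e^(−4λ) = λ^29e^(−9λ), i.e. Gamma(shape=30, rate=9).
The mode of a Gamma(a, b) with a ≥ 1 (shape–rate) is (a−1)/b = 29/9 ≈ 3.22.

λ̂_MAP = 3.22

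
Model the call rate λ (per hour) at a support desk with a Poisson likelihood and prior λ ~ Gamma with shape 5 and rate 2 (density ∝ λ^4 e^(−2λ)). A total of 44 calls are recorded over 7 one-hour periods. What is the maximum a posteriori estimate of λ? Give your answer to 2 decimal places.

Σxᵢ = 44, n = 7.
Posterior ∝ λ^4e^(−2λ) · λ^44e^(−7λ) = λ^48e^(−9λ), i.e. Gamma(shape=49, rate=9).
The mode of a Gamma(a, b) with a ≥ 1 (shape–rate) is (a−1)/b = 48/9 ≈ 5.33.

λ̂_MAP = 5.33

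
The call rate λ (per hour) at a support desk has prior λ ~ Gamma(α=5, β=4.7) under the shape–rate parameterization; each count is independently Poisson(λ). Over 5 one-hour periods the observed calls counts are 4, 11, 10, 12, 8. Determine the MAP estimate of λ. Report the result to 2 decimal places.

λ̂_MAP = 5.05

Σxᵢ = 4+11+10+12+8 = 45, with n = 5.
Posterior ∝ λ^4e^(−4.7λ) · λ^45e^(−5λ) = λ^49e^(−9.7λ), i.e. Gamma(shape=50, rate=9.7).
The mode of a Gamma(a, b) with a ≥ 1 (shape–rate) is (a−1)/b = 49/9.7 ≈ 5.05.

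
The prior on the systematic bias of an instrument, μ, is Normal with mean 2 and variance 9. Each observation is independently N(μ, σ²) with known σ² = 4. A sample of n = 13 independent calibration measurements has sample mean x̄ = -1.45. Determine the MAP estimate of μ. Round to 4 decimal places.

n = 13, x̄ = -1.45.
For a Normal prior and Normal likelihood with known variance, the posterior is Normal; its mode equals its mean, the precision-weighted average.
Prior precision 1/σ₀² = 1/9; data precision n/σ² = 13/4 = 3.25.
μ̂ = ((1/9)·2 + 3.25·(-1.45)) / (1/9 + 3.25) = (-3233/720)/(121/36) = -3233/2420 ≈ -1.3360.

μ̂_MAP = -1.3360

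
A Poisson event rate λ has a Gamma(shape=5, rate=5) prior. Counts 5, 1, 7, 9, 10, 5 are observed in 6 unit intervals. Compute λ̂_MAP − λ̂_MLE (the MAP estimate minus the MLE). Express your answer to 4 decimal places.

Σxᵢ = 37. Posterior is Gamma(42, 11); MAP = (42−1)/11 = 41/11 ≈ 3.72727.
MLE = x̄ = 37/6 ≈ 6.16667.
Difference = 41/11 − 37/6 = -161/66 ≈ -2.4394.

MAP − MLE = -2.4394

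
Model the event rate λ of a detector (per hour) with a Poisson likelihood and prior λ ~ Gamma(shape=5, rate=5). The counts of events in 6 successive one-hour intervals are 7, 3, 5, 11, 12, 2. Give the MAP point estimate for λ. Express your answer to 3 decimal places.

Σxᵢ = 7+3+5+11+12+2 = 40, with n = 6.
Posterior ∝ λ^4e^(−5λ) · λ^40e^(−6λ) = λ^44e^(−11λ), i.e. Gamma(shape=45, rate=11).
The mode of a Gamma(a, b) with a ≥ 1 (shape–rate) is (a−1)/b = 44/11 ≈ 4.000.

λ̂_MAP = 4.000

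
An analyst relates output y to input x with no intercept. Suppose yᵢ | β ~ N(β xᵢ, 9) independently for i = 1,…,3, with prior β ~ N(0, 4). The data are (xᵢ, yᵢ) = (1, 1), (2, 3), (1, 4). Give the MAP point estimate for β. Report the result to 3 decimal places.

β̂_MAP = 1.333

log p(β | y) = −Σ(yᵢ − βxᵢ)²/(2·9) − β²/(2·4) + const.
Setting the derivative to zero: Σxᵢ(yᵢ − βxᵢ)/9 − β/4 = 0, so β = Σxᵢyᵢ / (Σxᵢ² + σ²/τ²).
Σxᵢyᵢ = 1·1 + 2·3 + 1·4 = 11; Σxᵢ² = 6; σ²/τ² = 2.25.
β̂_MAP = 11 / (6 + 2.25) = 11/8.25 ≈ 1.333.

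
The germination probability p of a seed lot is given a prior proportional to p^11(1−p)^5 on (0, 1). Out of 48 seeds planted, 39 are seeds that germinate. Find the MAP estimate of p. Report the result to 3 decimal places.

p̂_MAP = 0.781

The prior density ∝ p^11(1−p)^5 is the kernel of Beta(12, 6).
Data: 39 successes in 48 trials. The binomial likelihood contributes p^39(1−p)^9, so the posterior is Beta(12+39, 6+9) = Beta(51, 15).
For Beta(a, b) with a, b > 1 the mode is (a−1)/(a+b−2) = 50/64 ≈ 0.781.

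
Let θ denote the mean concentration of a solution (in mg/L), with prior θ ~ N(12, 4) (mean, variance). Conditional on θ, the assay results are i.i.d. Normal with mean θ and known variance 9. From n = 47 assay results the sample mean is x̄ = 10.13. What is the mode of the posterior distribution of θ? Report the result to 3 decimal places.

n = 47, x̄ = 10.13.
For a Normal prior and Normal likelihood with known variance, the posterior is Normal; its mode equals its mean, the precision-weighted average.
Prior precision 1/σ₀² = 1/4 = 0.25; data precision n/σ² = 47/9.
θ̂ = (0.25·12 + (47/9)·10.13) / (0.25 + 47/9) = (50311/900)/(197/36) = 50311/4925 ≈ 10.215.

θ̂_MAP = 10.215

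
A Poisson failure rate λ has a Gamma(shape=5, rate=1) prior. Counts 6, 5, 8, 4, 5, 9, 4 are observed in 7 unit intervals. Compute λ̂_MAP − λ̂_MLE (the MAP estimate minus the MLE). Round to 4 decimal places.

MAP − MLE = -0.2321

Σxᵢ = 41. Posterior is Gamma(46, 8); MAP = (46−1)/8 = 45/8 ≈ 5.62500.
MLE = x̄ = 41/7 ≈ 5.85714.
Difference = 45/8 − 41/7 = -13/56 ≈ -0.2321.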